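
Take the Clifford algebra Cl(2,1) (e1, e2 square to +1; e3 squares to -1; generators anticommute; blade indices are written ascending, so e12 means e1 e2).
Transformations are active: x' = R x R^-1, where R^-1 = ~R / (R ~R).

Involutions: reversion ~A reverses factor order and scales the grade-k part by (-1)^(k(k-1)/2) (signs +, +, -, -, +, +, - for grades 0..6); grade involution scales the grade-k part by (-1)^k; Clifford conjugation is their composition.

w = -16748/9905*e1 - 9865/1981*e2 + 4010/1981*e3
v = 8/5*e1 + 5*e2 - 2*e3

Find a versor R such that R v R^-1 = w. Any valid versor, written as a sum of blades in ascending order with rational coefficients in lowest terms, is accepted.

Equal squares first: v^2 = w^2 = 589/25. Then v + w = -180/1981*e1 + 40/1981*e2 + 48/1981*e3 is a versor taking v to w, provided it is invertible.
Answer: -180/1981*e1 + 40/1981*e2 + 48/1981*e3


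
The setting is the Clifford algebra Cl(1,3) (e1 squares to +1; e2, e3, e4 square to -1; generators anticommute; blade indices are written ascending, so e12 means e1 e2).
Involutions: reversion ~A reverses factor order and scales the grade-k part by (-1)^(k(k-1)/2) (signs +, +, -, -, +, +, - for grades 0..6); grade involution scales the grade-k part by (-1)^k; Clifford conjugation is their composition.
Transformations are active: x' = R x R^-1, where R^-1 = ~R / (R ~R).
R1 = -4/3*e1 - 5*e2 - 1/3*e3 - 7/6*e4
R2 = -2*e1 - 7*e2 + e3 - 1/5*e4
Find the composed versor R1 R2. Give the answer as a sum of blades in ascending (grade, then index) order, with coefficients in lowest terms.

Distribute over the terms of R1 (each basis-blade product reordered to ascending indices, repeated generators contracted through their squares):
(-4/3*e1) R2 = 8/3 + 28/3*e12 - 4/3*e13 + 4/15*e14
(-5*e2) R2 = -35 - 10*e12 - 5*e23 + e24
(-1/3*e3) R2 = 1/3 - 2/3*e13 - 7/3*e23 + 1/15*e34
(-7/6*e4) R2 = -7/30 - 7/3*e14 - 49/6*e24 + 7/6*e34
Summing the partial products and collecting blades:
Answer: -967/30 - 2/3*e12 - 2*e13 - 31/15*e14 - 22/3*e23 - 43/6*e24 + 37/30*e34


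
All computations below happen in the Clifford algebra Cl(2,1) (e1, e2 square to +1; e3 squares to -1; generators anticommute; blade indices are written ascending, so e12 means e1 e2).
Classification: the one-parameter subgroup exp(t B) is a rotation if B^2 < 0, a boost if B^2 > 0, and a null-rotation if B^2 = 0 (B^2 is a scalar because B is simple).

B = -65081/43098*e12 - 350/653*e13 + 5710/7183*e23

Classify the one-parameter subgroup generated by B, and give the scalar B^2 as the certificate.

B^2 term by term: the squares give (-65081/43098)^2*(e12)^2 + (-350/653)^2*(e13)^2 + (5710/7183)^2*(e23)^2 = 4235536561/1857437604*(-1) + 122500/426409*(+1) + 32604100/51595489*(+1) = -49/36 (each basis 2-blade squares to minus the product of its generators' squares); cross terms between blades sharing an index anticommute and cancel. So B^2 = -49/36.
Answer: rotation, certificate B^2 = -49/36. Certificate logic: -49/36 is a conjugation-invariant scalar, so its sign fixes rotation versus boost versus null-rotation outright.


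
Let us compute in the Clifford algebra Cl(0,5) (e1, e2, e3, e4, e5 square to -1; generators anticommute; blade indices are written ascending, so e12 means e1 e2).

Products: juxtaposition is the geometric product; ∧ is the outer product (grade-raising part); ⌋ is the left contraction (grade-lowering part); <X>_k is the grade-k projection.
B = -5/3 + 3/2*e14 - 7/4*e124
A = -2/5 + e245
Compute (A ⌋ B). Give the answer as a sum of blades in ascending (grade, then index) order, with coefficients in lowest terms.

step 1: 2/3 - 3/5*e14 + 7/10*e124
Answer: 2/3 - 3/5*e14 + 7/10*e124


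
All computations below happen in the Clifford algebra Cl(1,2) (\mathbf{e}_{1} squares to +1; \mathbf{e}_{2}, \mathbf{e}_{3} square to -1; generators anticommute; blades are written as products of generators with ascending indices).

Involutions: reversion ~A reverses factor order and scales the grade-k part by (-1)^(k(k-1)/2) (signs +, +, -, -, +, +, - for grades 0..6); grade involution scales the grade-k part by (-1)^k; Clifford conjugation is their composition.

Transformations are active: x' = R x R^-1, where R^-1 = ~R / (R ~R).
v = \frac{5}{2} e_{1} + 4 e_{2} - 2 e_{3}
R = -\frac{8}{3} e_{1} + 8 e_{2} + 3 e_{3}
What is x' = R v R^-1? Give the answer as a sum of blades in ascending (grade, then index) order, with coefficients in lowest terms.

~R = -\frac{8}{3} e_{1} + 8 e_{2} + 3 e_{3}, and R ~R = -\frac{593}{9}, so R^-1 = ~R / (-\frac{593}{9}).
R v = -\frac{98}{3} - \frac{92}{3} e_{1} e_{2} - \frac{13}{6} e_{1} e_{3} - 28 e_{2} e_{3}
Answer: -\frac{6101}{1186} e_{1} + \frac{2332}{593} e_{2} + \frac{2950}{593} e_{3}


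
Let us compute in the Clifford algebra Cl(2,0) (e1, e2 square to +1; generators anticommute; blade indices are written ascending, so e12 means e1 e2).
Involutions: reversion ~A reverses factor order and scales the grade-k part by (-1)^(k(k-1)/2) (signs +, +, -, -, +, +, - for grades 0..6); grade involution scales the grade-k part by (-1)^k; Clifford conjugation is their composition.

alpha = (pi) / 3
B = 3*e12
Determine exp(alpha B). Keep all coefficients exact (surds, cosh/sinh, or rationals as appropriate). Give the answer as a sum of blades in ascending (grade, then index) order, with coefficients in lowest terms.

B^2 = (3)^2*(e12)^2 = 9*(-1) = -9 (a basis 2-blade squares to minus the product of its generators' squares).
B^2 = -9 — the series telescopes trigonometrically here: l = 3, alpha*l = pi, so exp(alpha B) = cos(pi) + (sin(pi)/3)*B = -1 + (0)*B.
Answer: -1


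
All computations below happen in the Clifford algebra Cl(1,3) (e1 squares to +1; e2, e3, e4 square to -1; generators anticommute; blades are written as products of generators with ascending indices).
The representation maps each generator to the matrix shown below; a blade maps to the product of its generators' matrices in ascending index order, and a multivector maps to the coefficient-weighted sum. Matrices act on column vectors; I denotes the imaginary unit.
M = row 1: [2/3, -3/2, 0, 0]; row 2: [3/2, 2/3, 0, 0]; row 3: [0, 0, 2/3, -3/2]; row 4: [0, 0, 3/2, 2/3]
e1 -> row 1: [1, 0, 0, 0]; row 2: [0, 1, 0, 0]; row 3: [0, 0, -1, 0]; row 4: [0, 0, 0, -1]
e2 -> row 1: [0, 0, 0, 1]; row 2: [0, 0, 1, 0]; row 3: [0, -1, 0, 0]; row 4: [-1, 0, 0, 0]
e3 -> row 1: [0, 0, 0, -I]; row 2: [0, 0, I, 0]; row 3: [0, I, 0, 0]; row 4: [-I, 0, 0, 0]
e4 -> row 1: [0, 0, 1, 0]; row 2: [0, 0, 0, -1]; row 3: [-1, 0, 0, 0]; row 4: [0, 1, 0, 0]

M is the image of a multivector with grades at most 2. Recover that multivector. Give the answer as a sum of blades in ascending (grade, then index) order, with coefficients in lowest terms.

Method: the blade images are trace-orthogonal — tr(rho(e_A) rho(e_B)^-1) = 4 if A = B and 0 otherwise — and rho(e_A)^-1 = (e_A)^2 * rho(e_A) with (e_A)^2 = +1 or -1, so the coefficient of e_A in the preimage is (e_A)^2 * tr(M rho(e_A))/4.
Nonzero projections over blades of grade <= 2: 1: (1)^2 = +1, tr(M 1) = 8/3, coefficient 2/3; e2 e4: (e2 e4)^2 = -1, tr(M rho(e2 e4)) = 6, coefficient -3/2. Every other blade of grade <= 2 projects to 0.
Answer: 2/3 - 3/2*e2 e4


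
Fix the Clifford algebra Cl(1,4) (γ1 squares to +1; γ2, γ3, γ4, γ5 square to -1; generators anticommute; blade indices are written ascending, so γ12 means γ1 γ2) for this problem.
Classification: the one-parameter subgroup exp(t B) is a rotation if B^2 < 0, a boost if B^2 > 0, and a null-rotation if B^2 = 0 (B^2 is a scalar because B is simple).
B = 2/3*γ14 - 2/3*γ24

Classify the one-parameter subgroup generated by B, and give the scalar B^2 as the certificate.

B^2 term by term: the squares give (2/3)^2*(γ14)^2 + (-2/3)^2*(γ24)^2 = 4/9*(+1) + 4/9*(-1) = 0 (each basis 2-blade squares to minus the product of its generators' squares); cross terms between blades sharing an index anticommute and cancel. So B^2 = 0.
Answer: null-rotation, certificate B^2 = 0. Key observation: B^2 = 0 is a conjugation invariant, so its sign decides the class regardless of the surface form of B.


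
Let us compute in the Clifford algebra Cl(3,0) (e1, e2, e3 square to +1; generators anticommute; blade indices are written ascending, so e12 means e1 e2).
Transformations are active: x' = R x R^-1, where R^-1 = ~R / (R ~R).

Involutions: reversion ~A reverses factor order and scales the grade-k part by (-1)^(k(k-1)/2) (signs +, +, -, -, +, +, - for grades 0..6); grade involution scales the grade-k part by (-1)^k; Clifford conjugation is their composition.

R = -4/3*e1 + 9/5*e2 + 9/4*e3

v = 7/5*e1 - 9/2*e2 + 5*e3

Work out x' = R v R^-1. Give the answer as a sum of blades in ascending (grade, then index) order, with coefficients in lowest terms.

~R = -4/3*e1 + 9/5*e2 + 9/4*e3, and R ~R = 36289/3600, so R^-1 = ~R / (36289/3600).
R v = 77/60 + 87/25*e12 - 589/60*e13 + 153/8*e23
Answer: -28693/16495*e1 + 32715/6598*e2 - 14605/3299*e3


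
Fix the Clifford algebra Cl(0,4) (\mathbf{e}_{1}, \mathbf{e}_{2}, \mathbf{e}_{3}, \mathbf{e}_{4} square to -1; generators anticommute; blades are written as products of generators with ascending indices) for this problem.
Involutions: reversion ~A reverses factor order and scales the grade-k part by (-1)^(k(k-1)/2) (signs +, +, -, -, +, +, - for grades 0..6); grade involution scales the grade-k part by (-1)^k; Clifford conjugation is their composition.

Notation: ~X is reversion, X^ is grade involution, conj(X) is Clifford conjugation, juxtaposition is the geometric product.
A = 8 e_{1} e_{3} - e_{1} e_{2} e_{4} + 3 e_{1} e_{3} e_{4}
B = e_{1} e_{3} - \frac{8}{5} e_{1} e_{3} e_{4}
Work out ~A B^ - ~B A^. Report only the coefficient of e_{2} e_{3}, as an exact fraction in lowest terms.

first term: \frac{16}{5} + \frac{79}{5} e_{4} - \frac{8}{5} e_{2} e_{3} + e_{2} e_{3} e_{4}
second term: \frac{16}{5} - \frac{79}{5} e_{4} + \frac{8}{5} e_{2} e_{3} + e_{2} e_{3} e_{4}
Answer: -\frac{16}{5}


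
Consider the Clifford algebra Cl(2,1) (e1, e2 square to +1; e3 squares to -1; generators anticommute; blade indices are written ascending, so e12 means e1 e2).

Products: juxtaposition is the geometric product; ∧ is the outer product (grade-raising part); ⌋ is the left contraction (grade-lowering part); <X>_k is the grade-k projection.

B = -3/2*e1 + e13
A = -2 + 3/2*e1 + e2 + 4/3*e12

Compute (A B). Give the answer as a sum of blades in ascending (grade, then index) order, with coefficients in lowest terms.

step 1: -9/4 + 3*e1 + 2*e2 + 3/2*e3 + 3/2*e12 - 2*e13 - 4/3*e23 - e123
Answer: -9/4 + 3*e1 + 2*e2 + 3/2*e3 + 3/2*e12 - 2*e13 - 4/3*e23 - e123


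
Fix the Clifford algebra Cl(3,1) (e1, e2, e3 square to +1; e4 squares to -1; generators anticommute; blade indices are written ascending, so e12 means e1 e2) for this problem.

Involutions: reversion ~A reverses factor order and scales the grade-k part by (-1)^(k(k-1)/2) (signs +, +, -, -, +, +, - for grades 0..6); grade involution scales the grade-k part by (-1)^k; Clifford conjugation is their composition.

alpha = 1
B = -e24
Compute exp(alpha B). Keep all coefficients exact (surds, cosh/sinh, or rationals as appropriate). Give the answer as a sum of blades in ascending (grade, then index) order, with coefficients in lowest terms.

B^2 = (-1)^2*(e24)^2 = 1*(+1) = 1 (a basis 2-blade squares to minus the product of its generators' squares).
B^2 = 1 — the series telescopes hyperbolically here: l = 1, alpha*l = 1, so exp(alpha B) = cosh(1) + (sinh(1)/1)*B = cosh(1) + (sinh(1))*B.
Answer: cosh(1) - sinh(1)*e24


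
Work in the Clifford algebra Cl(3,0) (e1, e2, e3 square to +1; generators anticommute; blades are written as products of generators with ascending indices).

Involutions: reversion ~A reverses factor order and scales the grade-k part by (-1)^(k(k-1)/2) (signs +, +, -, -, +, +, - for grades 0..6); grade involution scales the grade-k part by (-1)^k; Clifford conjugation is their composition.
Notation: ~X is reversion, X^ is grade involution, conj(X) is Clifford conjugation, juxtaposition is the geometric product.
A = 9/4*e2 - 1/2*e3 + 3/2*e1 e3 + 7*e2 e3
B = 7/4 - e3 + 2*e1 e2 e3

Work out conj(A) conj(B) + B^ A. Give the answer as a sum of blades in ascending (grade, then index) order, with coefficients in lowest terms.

first term: 1/2 + 25/2*e1 - 223/16*e2 + 7/8*e3 + e1 e2 + 15/8*e1 e3 - 29/2*e2 e3
second term: -1/2 + 25/2*e1 - 97/16*e2 - 7/8*e3 + e1 e2 + 57/8*e1 e3 + 10*e2 e3
Answer: 25*e1 - 20*e2 + 2*e1 e2 + 9*e1 e3 - 9/2*e2 e3


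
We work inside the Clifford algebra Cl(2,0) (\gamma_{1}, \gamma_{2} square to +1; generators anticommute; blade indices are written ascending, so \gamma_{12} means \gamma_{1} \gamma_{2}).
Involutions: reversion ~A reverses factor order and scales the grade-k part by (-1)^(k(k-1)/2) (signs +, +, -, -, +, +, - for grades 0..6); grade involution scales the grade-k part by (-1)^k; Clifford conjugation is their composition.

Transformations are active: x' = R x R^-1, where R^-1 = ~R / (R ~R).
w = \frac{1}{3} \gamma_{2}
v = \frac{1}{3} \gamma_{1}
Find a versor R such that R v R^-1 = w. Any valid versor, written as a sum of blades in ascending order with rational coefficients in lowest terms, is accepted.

Take R = v + w = \frac{1}{3} \gamma_{1} + \frac{1}{3} \gamma_{2}. Because q(v) = q(w) = \frac{1}{9}, conjugation by R sends v exactly to w.
Answer: \frac{1}{3} \gamma_{1} + \frac{1}{3} \gamma_{2}


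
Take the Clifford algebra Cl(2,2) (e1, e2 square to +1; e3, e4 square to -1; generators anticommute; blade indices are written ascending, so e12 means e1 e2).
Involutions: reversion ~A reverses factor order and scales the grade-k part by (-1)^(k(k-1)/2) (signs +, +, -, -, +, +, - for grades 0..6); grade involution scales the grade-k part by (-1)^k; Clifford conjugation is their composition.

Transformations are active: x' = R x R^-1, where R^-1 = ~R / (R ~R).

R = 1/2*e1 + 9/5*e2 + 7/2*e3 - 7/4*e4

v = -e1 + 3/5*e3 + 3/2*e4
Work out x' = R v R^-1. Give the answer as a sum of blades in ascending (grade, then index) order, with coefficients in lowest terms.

~R = 1/2*e1 + 9/5*e2 + 7/2*e3 - 7/4*e4, and R ~R = -4729/400, so R^-1 = ~R / (-4729/400).
R v = 1/40 + 9/5*e12 + 19/5*e13 - e14 + 27/25*e23 + 27/10*e24 + 63/10*e34
Answer: 4719/4729*e1 - 36/4729*e2 - 14537/23645*e3 - 14117/9458*e4


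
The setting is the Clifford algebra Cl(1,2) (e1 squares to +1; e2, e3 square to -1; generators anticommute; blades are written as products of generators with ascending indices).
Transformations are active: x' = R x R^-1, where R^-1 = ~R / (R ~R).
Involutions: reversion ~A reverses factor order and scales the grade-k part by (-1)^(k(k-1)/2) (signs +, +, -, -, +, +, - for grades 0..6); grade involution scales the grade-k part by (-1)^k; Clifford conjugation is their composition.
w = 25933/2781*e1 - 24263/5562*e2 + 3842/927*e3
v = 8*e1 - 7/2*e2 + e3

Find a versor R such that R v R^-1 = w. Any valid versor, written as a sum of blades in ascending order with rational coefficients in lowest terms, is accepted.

Key observation: q(v) = q(w) = 203/4 (sandwiches preserve the norm), so R = v + w = 48181/2781*e1 - 21865/2781*e2 + 4769/927*e3 works whenever it is invertible — the component of v along it is kept and (v - w)/2 reverses, sending v to w.
Answer: 48181/2781*e1 - 21865/2781*e2 + 4769/927*e3


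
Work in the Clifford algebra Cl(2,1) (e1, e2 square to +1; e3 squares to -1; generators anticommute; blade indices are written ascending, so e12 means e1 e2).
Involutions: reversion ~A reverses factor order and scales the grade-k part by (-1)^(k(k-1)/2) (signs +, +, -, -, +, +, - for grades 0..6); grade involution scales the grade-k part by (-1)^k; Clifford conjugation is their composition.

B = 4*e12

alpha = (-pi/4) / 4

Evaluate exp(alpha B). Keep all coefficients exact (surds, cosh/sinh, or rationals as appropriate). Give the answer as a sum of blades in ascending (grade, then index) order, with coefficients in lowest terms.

B^2 = (4)^2*(e12)^2 = 16*(-1) = -16 (a basis 2-blade squares to minus the product of its generators' squares).
B^2 = -16 — the negative square puts this in the circular regime; l = 4, alpha*l = -pi/4, so exp(alpha B) = cos(-pi/4) + (sin(-pi/4)/4)*B = sqrt(2)/2 + (-sqrt(2)/8)*B.
Answer: sqrt(2)/2 - sqrt(2)/2*e12


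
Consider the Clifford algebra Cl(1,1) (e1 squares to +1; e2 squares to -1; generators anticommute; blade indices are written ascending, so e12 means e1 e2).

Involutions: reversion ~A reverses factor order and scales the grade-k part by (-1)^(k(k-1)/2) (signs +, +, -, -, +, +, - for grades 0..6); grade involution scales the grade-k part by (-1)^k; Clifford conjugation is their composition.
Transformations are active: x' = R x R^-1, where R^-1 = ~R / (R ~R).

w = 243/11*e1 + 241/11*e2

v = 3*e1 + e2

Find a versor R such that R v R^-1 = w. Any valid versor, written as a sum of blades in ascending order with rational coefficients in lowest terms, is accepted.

Here q(v) = q(w) = 8; the classical choice R = v + w = 276/11*e1 + 252/11*e2 then realises v -> w under the sandwich.
Answer: 276/11*e1 + 252/11*e2


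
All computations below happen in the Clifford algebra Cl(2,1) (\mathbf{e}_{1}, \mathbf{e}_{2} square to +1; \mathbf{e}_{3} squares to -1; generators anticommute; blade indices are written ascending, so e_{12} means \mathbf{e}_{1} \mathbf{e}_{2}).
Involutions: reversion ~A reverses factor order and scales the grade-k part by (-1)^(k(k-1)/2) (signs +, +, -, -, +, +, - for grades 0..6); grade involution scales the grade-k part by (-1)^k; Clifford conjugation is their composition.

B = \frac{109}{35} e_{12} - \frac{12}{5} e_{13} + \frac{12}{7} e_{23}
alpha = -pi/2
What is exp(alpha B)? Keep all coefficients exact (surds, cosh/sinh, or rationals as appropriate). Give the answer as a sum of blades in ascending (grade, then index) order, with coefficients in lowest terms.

B^2 term by term: the squares give (\frac{109}{35})^2*(e_{12})^2 + (-\frac{12}{5})^2*(e_{13})^2 + (\frac{12}{7})^2*(e_{23})^2 = \frac{11881}{1225}*(-1) + \frac{144}{25}*(+1) + \frac{144}{49}*(+1) = -1 (each basis 2-blade squares to minus the product of its generators' squares); cross terms between blades sharing an index anticommute and cancel. So B^2 = -1.
B^2 = -1 — the negative square puts this in the circular regime; l = 1, alpha*l = - \frac{\pi}{2}, so exp(alpha B) = cos(- \frac{\pi}{2}) + (sin(- \frac{\pi}{2})/1)*B = 0 + (-1)*B.
Answer: - \frac{109}{35} e_{12} + \frac{12}{5} e_{13} - \frac{12}{7} e_{23}


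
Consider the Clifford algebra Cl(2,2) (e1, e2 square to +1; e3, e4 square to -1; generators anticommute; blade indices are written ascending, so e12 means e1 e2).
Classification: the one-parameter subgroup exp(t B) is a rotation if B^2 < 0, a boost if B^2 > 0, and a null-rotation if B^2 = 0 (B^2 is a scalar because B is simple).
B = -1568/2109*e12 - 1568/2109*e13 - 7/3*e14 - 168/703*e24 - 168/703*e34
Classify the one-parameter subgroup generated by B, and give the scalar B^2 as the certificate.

B^2 term by term: the squares give (-1568/2109)^2*(e12)^2 + (-1568/2109)^2*(e13)^2 + (-7/3)^2*(e14)^2 + (-168/703)^2*(e24)^2 + (-168/703)^2*(e34)^2 = 2458624/4447881*(-1) + 2458624/4447881*(+1) + 49/9*(+1) + 28224/494209*(+1) + 28224/494209*(-1) = 49/9 (each basis 2-blade squares to minus the product of its generators' squares); cross terms between blades sharing an index anticommute and cancel; the commuting (index-disjoint) pairs give grade-4 terms 2*c*c'*(blade product), which cancel blade by blade — e1234: 175616/494209 - 175616/494209 = 0 — confirming B is simple. So B^2 = 49/9.
Answer: boost, certificate B^2 = 49/9. No conjugation can change B^2 = 49/9; the sign gives the class.


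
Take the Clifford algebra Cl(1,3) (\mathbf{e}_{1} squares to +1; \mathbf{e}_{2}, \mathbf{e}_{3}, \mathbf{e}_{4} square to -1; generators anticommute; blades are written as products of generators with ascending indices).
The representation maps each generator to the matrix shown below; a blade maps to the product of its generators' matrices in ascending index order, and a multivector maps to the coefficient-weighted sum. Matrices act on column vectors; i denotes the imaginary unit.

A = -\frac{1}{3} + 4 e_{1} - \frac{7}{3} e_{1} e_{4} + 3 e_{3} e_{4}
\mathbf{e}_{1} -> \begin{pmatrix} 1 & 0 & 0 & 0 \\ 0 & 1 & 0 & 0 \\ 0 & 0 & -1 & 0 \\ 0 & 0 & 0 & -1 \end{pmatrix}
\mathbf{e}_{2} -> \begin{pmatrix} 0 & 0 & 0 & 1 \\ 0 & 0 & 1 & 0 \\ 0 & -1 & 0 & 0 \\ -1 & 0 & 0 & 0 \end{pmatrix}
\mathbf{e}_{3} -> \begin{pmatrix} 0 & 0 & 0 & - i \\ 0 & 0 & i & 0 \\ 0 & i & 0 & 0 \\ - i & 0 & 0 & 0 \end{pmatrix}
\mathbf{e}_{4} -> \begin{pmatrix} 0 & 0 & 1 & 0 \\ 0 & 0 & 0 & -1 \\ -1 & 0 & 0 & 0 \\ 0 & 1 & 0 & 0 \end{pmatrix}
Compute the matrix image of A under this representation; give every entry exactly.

Bivector images (products of the table entries): rho(e_{1} e_{4}) = rho(\mathbf{e}_{1})rho(\mathbf{e}_{4}) = \begin{pmatrix} 0 & 0 & 1 & 0 \\ 0 & 0 & 0 & -1 \\ 1 & 0 & 0 & 0 \\ 0 & -1 & 0 & 0 \end{pmatrix}; rho(e_{3} e_{4}) = rho(\mathbf{e}_{3})rho(\mathbf{e}_{4}) = \begin{pmatrix} 0 & - i & 0 & 0 \\ - i & 0 & 0 & 0 \\ 0 & 0 & 0 & - i \\ 0 & 0 & - i & 0 \end{pmatrix}.
M = (-\frac{1}{3})*1 + (4)*rho(e_{1}) + (-\frac{7}{3})*rho(e_{1} e_{4}) + (3)*rho(e_{3} e_{4}), summed entrywise (1 is the identity matrix):
Answer: \begin{pmatrix} \frac{11}{3} & - 3 i & - \frac{7}{3} & 0 \\ - 3 i & \frac{11}{3} & 0 & \frac{7}{3} \\ - \frac{7}{3} & 0 & - \frac{13}{3} & - 3 i \\ 0 & \frac{7}{3} & - 3 i & - \frac{13}{3} \end{pmatrix}


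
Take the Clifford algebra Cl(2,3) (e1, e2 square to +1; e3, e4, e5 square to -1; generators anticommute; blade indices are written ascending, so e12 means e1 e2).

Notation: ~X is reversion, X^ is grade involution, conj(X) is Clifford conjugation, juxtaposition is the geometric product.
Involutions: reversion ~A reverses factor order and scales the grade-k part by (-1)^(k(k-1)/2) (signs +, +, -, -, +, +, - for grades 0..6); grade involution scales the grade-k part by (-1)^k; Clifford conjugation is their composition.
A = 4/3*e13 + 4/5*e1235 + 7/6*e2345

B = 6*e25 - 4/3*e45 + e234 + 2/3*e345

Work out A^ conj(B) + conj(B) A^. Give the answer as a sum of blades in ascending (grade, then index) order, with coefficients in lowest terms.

first term: 7/9*e2 + 7/6*e5 + 24/5*e13 - 14/9*e23 - 7*e34 + 28/15*e124 - 76/45*e145 + 16/15*e1234 + 8*e1235 + 16/9*e1345
second term: -7/9*e2 - 7/6*e5 + 24/5*e13 - 14/9*e23 - 7*e34 - 4/5*e124 + 4/45*e145 - 16/15*e1234 + 8*e1235 + 16/9*e1345
Answer: 48/5*e13 - 28/9*e23 - 14*e34 + 16/15*e124 - 8/5*e145 + 16*e1235 + 32/9*e1345


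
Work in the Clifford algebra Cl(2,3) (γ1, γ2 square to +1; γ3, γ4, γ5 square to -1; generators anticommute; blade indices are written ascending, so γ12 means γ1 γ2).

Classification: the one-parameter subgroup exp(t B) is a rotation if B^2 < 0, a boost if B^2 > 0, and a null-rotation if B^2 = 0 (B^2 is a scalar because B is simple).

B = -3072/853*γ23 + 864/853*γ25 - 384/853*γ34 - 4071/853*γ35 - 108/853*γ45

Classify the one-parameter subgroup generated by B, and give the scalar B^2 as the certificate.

B^2 term by term: the squares give (-3072/853)^2*(γ23)^2 + (864/853)^2*(γ25)^2 + (-384/853)^2*(γ34)^2 + (-4071/853)^2*(γ35)^2 + (-108/853)^2*(γ45)^2 = 9437184/727609*(+1) + 746496/727609*(+1) + 147456/727609*(-1) + 16573041/727609*(-1) + 11664/727609*(-1) = -9 (each basis 2-blade squares to minus the product of its generators' squares); cross terms between blades sharing an index anticommute and cancel; the commuting (index-disjoint) pairs give grade-4 terms 2*c*c'*(blade product), which cancel blade by blade — γ2345: 663552/727609 - 663552/727609 = 0 — confirming B is simple. So B^2 = -9.
Answer: rotation, certificate B^2 = -9. One invariant decides it: the square -9 survives every conjugation, and its sign is exactly the classification.


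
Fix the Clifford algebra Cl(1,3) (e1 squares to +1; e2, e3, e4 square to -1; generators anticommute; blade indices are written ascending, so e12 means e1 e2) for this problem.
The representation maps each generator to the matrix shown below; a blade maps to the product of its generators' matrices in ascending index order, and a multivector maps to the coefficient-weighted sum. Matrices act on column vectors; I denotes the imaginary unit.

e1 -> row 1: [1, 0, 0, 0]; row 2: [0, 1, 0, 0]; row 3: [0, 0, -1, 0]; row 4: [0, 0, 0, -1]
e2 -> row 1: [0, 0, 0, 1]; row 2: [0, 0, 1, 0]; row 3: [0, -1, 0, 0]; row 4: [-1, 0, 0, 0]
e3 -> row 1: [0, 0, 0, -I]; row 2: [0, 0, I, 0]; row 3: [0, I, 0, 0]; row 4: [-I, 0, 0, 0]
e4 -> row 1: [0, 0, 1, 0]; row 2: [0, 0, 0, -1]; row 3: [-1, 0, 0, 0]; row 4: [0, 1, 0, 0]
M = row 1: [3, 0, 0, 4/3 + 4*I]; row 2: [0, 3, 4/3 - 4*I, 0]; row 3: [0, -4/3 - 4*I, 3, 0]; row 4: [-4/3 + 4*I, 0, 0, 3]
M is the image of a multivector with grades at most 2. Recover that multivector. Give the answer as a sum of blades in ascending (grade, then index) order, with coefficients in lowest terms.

Method: the blade images are trace-orthogonal — tr(rho(e_A) rho(e_B)^-1) = 4 if A = B and 0 otherwise — and rho(e_A)^-1 = (e_A)^2 * rho(e_A) with (e_A)^2 = +1 or -1, so the coefficient of e_A in the preimage is (e_A)^2 * tr(M rho(e_A))/4.
Nonzero projections over blades of grade <= 2: 1: (1)^2 = +1, tr(M 1) = 12, coefficient 3; e2: (e2)^2 = -1, tr(M rho(e2)) = -16/3, coefficient 4/3; e3: (e3)^2 = -1, tr(M rho(e3)) = 16, coefficient -4. Every other blade of grade <= 2 projects to 0.
Answer: 3 + 4/3*e2 - 4*e3


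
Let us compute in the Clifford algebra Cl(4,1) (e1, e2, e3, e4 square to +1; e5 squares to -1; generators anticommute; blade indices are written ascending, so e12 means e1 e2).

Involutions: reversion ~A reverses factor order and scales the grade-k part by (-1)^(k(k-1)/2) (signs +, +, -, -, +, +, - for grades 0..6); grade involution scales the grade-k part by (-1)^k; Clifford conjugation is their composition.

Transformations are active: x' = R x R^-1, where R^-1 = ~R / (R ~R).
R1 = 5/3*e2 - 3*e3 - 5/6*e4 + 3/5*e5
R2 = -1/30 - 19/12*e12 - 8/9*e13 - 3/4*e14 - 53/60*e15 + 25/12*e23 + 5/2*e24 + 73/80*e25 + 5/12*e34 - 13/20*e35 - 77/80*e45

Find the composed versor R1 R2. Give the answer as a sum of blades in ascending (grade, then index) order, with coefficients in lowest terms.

Distribute over the terms of R1 (each basis-blade product reordered to ascending indices, repeated generators contracted through their squares):
(5/3*e2) R2 = 95/36*e1 - 1/18*e2 + 125/36*e3 + 25/6*e4 + 73/48*e5 + 40/27*e123 + 5/4*e124 + 53/36*e125 + 25/36*e234 - 13/12*e235 - 77/48*e245
(-3*e3) R2 = -8/3*e1 + 25/4*e2 + 1/10*e3 - 5/4*e4 + 39/20*e5 + 19/4*e123 - 9/4*e134 - 53/20*e135 + 15/2*e234 + 219/80*e235 + 231/80*e345
(-5/6*e4) R2 = -5/8*e1 + 25/12*e2 + 25/72*e3 + 1/36*e4 + 77/96*e5 + 95/72*e124 + 20/27*e134 - 53/72*e145 - 125/72*e234 + 73/96*e245 - 13/24*e345
(3/5*e5) R2 = -53/100*e1 + 219/400*e2 - 39/100*e3 - 231/400*e4 - 1/50*e5 - 19/20*e125 - 8/15*e135 - 9/20*e145 + 5/4*e235 + 3/2*e245 + 1/4*e345
Summing the partial products and collecting blades:
Answer: -2129/1800*e1 + 31771/3600*e2 + 6353/1800*e3 + 8521/3600*e4 + 10207/2400*e5 + 673/108*e123 + 185/72*e124 + 47/90*e125 - 163/108*e134 - 191/60*e135 - 427/360*e145 + 155/24*e234 + 697/240*e235 + 21/32*e245 + 623/240*e345


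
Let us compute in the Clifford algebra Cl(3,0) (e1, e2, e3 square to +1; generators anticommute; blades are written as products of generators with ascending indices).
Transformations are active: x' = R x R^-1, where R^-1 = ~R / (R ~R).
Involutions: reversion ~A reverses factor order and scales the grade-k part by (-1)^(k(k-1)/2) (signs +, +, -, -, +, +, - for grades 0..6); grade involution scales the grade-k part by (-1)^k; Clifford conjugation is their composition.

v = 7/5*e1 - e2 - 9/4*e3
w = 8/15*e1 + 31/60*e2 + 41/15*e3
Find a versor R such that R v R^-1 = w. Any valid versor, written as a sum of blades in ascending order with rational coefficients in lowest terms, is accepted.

Construction: equal norms (both 3209/400) license R = v + w = 29/15*e1 - 29/60*e2 + 29/60*e3 — nothing changes along that direction, while (v - w)/2 changes sign, so v maps onto w.
Answer: 29/15*e1 - 29/60*e2 + 29/60*e3


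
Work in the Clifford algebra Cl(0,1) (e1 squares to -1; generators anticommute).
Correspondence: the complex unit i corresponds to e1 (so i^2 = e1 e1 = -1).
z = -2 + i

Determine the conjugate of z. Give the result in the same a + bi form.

In blades: z = -2 + e1.
Conjugation here is Clifford conjugation: the scalar is fixed and the grade-1 and grade-2 blades all flip sign, giving -2 - e1; translating back:
Answer: -2 - i


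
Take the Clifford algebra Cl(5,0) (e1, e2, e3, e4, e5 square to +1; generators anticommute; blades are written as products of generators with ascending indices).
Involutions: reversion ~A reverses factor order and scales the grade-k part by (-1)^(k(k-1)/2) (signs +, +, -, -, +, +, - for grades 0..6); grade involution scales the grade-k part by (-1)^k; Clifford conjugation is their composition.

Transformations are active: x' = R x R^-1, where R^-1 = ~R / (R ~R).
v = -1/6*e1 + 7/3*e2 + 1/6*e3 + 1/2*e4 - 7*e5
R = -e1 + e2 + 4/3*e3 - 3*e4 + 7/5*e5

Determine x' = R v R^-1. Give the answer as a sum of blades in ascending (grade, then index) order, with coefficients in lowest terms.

~R = -e1 + e2 + 4/3*e3 - 3*e4 + 7/5*e5, and R ~R = 3316/225, so R^-1 = ~R / (3316/225).
R v = -386/45 - 13/6*e1 e2 + 1/18*e1 e3 - e1 e4 + 217/30*e1 e5 - 53/18*e2 e3 + 15/2*e2 e4 - 154/15*e2 e5 + 7/6*e3 e4 - 287/30*e3 e5 + 203/10*e4 e5
Answer: 6619/4974*e1 - 8698/2487*e2 - 8549/4974*e3 + 4961/1658*e4 + 4452/829*e5


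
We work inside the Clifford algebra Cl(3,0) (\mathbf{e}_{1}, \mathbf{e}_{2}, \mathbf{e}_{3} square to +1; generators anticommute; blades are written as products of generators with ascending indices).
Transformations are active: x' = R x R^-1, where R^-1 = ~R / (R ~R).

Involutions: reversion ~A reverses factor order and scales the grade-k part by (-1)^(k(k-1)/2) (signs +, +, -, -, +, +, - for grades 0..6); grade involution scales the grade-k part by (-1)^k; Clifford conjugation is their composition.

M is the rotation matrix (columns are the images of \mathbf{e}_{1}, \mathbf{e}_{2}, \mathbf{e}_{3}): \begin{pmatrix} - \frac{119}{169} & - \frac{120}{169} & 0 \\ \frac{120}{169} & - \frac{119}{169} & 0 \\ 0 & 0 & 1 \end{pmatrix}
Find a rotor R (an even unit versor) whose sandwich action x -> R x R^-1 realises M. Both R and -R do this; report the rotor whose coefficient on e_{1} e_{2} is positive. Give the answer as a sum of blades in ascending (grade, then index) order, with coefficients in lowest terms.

Method: write R = a + b12*e_{1} e_{2} + b13*e_{1} e_{3} + b23*e_{2} e_{3} with a^2 + b12^2 + b13^2 + b23^2 = 1 (so R^-1 = ~R). Expanding the columns R e_j ~R gives tr M = 4a^2 - 1 and, from the antisymmetric part, M21 - M12 = -4a*b12, M13 - M31 = 4a*b13, M32 - M23 = -4a*b23.
Here tr M = -\frac{69}{169}, so a^2 = (1 + tr M)/4 = \frac{25}{169} and a = ±\frac{5}{13}. Taking a = \frac{5}{13}: M21 - M12 = \frac{240}{169}, M13 - M31 = 0, M32 - M23 = 0, giving b12 = -\frac{12}{13}, b13 = 0, b23 = 0, i.e. R = \frac{5}{13} - \frac{12}{13} e_{1} e_{2}.
Its e_{1} e_{2} coefficient is negative, so report the other preimage -R.
Answer: -\frac{5}{13} + \frac{12}{13} e_{1} e_{2}. Note: both R and -R realise this M (trace -\frac{69}{169}); the covering map identifies them, and the e_{1} e_{2}-coefficient sign is the tie-breaker.


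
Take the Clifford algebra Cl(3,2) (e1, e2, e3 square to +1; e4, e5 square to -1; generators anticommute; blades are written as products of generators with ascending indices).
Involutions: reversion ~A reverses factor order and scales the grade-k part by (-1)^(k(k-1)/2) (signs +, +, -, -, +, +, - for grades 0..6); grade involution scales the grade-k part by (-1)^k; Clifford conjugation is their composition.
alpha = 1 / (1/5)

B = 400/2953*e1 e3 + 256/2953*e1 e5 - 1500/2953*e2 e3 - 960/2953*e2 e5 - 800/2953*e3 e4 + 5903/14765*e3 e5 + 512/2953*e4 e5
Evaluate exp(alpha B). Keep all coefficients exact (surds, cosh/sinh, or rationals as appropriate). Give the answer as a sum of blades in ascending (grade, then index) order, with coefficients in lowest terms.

B^2 term by term: the squares give (400/2953)^2*(e1 e3)^2 + (256/2953)^2*(e1 e5)^2 + (-1500/2953)^2*(e2 e3)^2 + (-960/2953)^2*(e2 e5)^2 + (-800/2953)^2*(e3 e4)^2 + (5903/14765)^2*(e3 e5)^2 + (512/2953)^2*(e4 e5)^2 = 160000/8720209*(-1) + 65536/8720209*(+1) + 2250000/8720209*(-1) + 921600/8720209*(+1) + 640000/8720209*(+1) + 34845409/218005225*(+1) + 262144/8720209*(-1) = 1/25 (each basis 2-blade squares to minus the product of its generators' squares); cross terms between blades sharing an index anticommute and cancel; the commuting (index-disjoint) pairs give grade-4 terms 2*c*c'*(blade product), which cancel blade by blade — e1 e2 e3 e5: 768000/8720209 - 768000/8720209 = 0; e1 e3 e4 e5: 409600/8720209 - 409600/8720209 = 0; e2 e3 e4 e5: -1536000/8720209 + 1536000/8720209 = 0 — confirming B is simple. So B^2 = 1/25.
B^2 = 1/25 — hyperbolic case — the even/odd split gives cosh and sinh: l = 1/5, alpha*l = 1, so exp(alpha B) = cosh(1) + (sinh(1)/(1/5))*B = cosh(1) + (5*sinh(1))*B.
Answer: cosh(1) + 2000*sinh(1)/2953*e1 e3 + 1280*sinh(1)/2953*e1 e5 - 7500*sinh(1)/2953*e2 e3 - 4800*sinh(1)/2953*e2 e5 - 4000*sinh(1)/2953*e3 e4 + 5903*sinh(1)/2953*e3 e5 + 2560*sinh(1)/2953*e4 e5


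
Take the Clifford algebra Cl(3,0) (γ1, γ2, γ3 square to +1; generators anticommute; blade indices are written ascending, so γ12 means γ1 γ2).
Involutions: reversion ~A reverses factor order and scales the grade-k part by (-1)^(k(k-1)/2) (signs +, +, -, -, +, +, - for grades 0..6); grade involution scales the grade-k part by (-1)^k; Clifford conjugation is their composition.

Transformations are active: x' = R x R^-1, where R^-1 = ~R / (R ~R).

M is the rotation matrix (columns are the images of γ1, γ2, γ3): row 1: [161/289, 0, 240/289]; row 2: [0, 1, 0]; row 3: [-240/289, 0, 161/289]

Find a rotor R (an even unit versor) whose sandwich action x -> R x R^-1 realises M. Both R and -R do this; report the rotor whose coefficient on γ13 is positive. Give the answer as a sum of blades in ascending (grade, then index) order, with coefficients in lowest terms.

Method: write R = a + b12*γ12 + b13*γ13 + b23*γ23 with a^2 + b12^2 + b13^2 + b23^2 = 1 (so R^-1 = ~R). Expanding the columns R e_j ~R gives tr M = 4a^2 - 1 and, from the antisymmetric part, M21 - M12 = -4a*b12, M13 - M31 = 4a*b13, M32 - M23 = -4a*b23.
Here tr M = 611/289, so a^2 = (1 + tr M)/4 = 225/289 and a = ±15/17. Taking a = 15/17: M21 - M12 = 0, M13 - M31 = 480/289, M32 - M23 = 0, giving b12 = 0, b13 = 8/17, b23 = 0, i.e. R = 15/17 + 8/17*γ13.
Its γ13 coefficient is already positive.
Answer: 15/17 + 8/17*γ13. Uniqueness: Spin(3) -> SO(3) maps R and -R to the same rotation of trace 611/289; fixing the sign of the γ13 coefficient removes the ambiguity.


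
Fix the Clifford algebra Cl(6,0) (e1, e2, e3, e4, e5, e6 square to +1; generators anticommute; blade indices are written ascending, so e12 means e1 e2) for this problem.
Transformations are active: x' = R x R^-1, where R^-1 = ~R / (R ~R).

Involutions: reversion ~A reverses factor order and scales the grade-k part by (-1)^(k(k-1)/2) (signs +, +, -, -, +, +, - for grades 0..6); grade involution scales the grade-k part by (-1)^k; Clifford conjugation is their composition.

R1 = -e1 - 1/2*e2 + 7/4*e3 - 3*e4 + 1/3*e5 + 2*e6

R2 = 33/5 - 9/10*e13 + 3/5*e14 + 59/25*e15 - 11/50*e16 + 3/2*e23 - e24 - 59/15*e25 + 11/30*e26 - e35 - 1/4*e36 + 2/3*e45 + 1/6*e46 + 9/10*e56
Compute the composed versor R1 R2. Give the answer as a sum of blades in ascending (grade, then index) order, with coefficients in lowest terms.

Distribute over the terms of R1 (each basis-blade product reordered to ascending indices, repeated generators contracted through their squares):
(-e1) R2 = -33/5*e1 + 9/10*e3 - 3/5*e4 - 59/25*e5 + 11/50*e6 - 3/2*e123 + e124 + 59/15*e125 - 11/30*e126 + e135 + 1/4*e136 - 2/3*e145 - 1/6*e146 - 9/10*e156
(-1/2*e2) R2 = -33/10*e2 - 3/4*e3 + 1/2*e4 + 59/30*e5 - 11/60*e6 - 9/20*e123 + 3/10*e124 + 59/50*e125 - 11/100*e126 + 1/2*e235 + 1/8*e236 - 1/3*e245 - 1/12*e246 - 9/20*e256
(7/4*e3) R2 = 63/40*e1 - 21/8*e2 + 231/20*e3 - 7/4*e5 - 7/16*e6 - 21/20*e134 - 413/100*e135 + 77/200*e136 + 7/4*e234 + 413/60*e235 - 77/120*e236 + 7/6*e345 + 7/24*e346 + 63/40*e356
(-3*e4) R2 = 9/5*e1 - 3*e2 - 99/5*e4 - 2*e5 - 1/2*e6 + 27/10*e134 + 177/25*e145 - 33/50*e146 - 9/2*e234 - 59/5*e245 + 11/10*e246 - 3*e345 - 3/4*e346 - 27/10*e456
(1/3*e5) R2 = -59/75*e1 + 59/45*e2 + 1/3*e3 - 2/9*e4 + 11/5*e5 + 3/10*e6 - 3/10*e135 + 1/5*e145 + 11/150*e156 + 1/2*e235 - 1/3*e245 - 11/90*e256 + 1/12*e356 - 1/18*e456
(2*e6) R2 = 11/25*e1 - 11/15*e2 + 1/2*e3 - 1/3*e4 - 9/5*e5 + 66/5*e6 - 9/5*e136 + 6/5*e146 + 118/25*e156 + 3*e236 - 2*e246 - 118/15*e256 - 2*e356 + 4/3*e456
Summing the partial products and collecting blades:
Answer: -2143/600*e1 - 601/72*e2 + 188/15*e3 - 1841/90*e4 - 1123/300*e5 + 15119/1200*e6 - 39/20*e123 + 13/10*e124 + 767/150*e125 - 143/300*e126 + 33/20*e134 - 343/100*e135 - 233/200*e136 + 496/75*e145 + 28/75*e146 + 292/75*e156 - 11/4*e234 + 473/60*e235 + 149/60*e236 - 187/15*e245 - 59/60*e246 - 1519/180*e256 - 11/6*e345 - 11/24*e346 - 41/120*e356 - 64/45*e456


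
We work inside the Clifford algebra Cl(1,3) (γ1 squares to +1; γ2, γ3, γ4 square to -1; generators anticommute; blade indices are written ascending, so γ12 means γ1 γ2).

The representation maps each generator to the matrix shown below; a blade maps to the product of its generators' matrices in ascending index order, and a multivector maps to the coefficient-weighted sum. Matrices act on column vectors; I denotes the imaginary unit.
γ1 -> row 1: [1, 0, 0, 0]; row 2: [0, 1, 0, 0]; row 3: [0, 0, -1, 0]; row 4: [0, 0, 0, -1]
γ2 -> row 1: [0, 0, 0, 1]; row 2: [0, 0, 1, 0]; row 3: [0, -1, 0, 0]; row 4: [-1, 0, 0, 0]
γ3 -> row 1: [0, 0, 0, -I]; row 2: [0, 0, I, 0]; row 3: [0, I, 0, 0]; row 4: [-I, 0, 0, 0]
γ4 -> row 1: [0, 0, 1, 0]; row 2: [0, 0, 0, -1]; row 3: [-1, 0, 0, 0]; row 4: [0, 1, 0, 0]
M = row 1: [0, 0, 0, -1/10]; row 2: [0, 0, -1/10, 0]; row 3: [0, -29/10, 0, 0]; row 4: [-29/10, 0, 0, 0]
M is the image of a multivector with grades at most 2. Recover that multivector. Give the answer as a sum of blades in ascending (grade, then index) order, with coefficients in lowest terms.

Method: the blade images are trace-orthogonal — tr(rho(e_A) rho(e_B)^-1) = 4 if A = B and 0 otherwise — and rho(e_A)^-1 = (e_A)^2 * rho(e_A) with (e_A)^2 = +1 or -1, so the coefficient of e_A in the preimage is (e_A)^2 * tr(M rho(e_A))/4.
Nonzero projections over blades of grade <= 2: γ2: (γ2)^2 = -1, tr(M rho(γ2)) = -28/5, coefficient 7/5; γ12: (γ12)^2 = +1, tr(M rho(γ12)) = -6, coefficient -3/2. Every other blade of grade <= 2 projects to 0.
Answer: 7/5*γ2 - 3/2*γ12


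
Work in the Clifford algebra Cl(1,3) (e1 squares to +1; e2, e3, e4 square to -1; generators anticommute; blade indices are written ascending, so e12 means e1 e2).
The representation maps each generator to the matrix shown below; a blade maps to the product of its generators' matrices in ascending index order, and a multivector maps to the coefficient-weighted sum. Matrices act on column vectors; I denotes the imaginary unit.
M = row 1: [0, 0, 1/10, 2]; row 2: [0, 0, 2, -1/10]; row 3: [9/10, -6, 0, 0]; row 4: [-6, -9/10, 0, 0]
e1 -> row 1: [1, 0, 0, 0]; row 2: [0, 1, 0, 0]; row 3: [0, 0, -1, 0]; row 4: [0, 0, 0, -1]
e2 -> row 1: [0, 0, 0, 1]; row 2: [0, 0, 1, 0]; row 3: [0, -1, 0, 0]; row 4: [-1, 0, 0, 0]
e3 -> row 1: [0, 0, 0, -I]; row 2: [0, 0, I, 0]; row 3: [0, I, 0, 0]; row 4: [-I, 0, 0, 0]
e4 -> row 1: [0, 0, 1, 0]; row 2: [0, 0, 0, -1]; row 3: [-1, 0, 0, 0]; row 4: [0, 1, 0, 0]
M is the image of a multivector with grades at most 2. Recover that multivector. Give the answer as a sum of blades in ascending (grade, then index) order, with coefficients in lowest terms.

Method: the blade images are trace-orthogonal — tr(rho(e_A) rho(e_B)^-1) = 4 if A = B and 0 otherwise — and rho(e_A)^-1 = (e_A)^2 * rho(e_A) with (e_A)^2 = +1 or -1, so the coefficient of e_A in the preimage is (e_A)^2 * tr(M rho(e_A))/4.
Nonzero projections over blades of grade <= 2: e2: (e2)^2 = -1, tr(M rho(e2)) = -16, coefficient 4; e4: (e4)^2 = -1, tr(M rho(e4)) = 8/5, coefficient -2/5; e12: (e12)^2 = +1, tr(M rho(e12)) = -8, coefficient -2; e14: (e14)^2 = +1, tr(M rho(e14)) = 2, coefficient 1/2. Every other blade of grade <= 2 projects to 0.
Answer: 4*e2 - 2/5*e4 - 2*e12 + 1/2*e14
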